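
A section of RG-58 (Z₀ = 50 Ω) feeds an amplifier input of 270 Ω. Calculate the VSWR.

VSWR ≈ 5.4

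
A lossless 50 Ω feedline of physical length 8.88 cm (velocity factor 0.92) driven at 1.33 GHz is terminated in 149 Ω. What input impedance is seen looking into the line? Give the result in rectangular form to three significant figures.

λ = v/f = 0.92·c / 1.33 GHz = 0.208 m
βl = 2π·l/λ = 2π × 0.428 = 154°
tan(βl) = tan(154°) = -0.487
Z_in = Z_0·(Z_L + jZ_0·tanβl)/(Z_0 + jZ_L·tanβl)
     = 50·(149 − j24.3)/(50 − j72.5)

Z_in ≈ 59.4 + j61.8 Ω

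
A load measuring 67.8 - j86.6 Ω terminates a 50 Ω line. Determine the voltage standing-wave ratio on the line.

VSWR ≈ 4.06

Γ = (Z_L − Z_0)/(Z_L + Z_0) = (17.8 − j86.6)/(117.8 − j86.6)
|Γ| = 88.4/146 = 0.605
VSWR = (1 + |Γ|)/(1 − |Γ|) = 1.6/0.395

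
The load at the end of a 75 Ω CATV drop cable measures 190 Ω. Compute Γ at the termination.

Γ = (Z_L − Z_0)/(Z_L + Z_0) = (190 − 75)/(190 + 75) = 115/265

Γ = 0.434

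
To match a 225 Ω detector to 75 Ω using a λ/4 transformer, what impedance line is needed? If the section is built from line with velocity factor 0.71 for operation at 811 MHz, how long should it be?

Z_qwt ≈ 130 Ω; length ≈ 6.57 cm

Z_qwt = √(Z_0·R_L) = √(75 × 225) = √16880
λ = 0.71·c/f = 0.263 m, so l = λ/4 = 0.0657 m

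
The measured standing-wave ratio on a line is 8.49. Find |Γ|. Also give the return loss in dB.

|Γ| = (S − 1)/(S + 1) = (8.49 − 1)/(8.49 + 1) = 7.49/9.49
RL = −20·log₁₀|Γ| = −20·log₁₀(0.789)

|Γ| ≈ 0.789; return loss ≈ 2.06 dB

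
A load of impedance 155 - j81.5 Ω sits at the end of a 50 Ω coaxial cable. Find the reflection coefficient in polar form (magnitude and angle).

Γ ≈ 0.603 ∠ -16.1°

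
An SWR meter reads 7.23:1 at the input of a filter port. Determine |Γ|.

|Γ| ≈ 0.757

|Γ| = (S − 1)/(S + 1) = (7.23 − 1)/(7.23 + 1) = 6.23/8.23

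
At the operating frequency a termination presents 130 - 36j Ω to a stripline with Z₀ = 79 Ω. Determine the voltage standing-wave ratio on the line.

Γ = (Z_L − Z_0)/(Z_L + Z_0) = (51 − j36)/(209 − j36)
|Γ| = 62.4/212 = 0.294
VSWR = (1 + |Γ|)/(1 − |Γ|) = 1.29/0.706

VSWR ≈ 1.83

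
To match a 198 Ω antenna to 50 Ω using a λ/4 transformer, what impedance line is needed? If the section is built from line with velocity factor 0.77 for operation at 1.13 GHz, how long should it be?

Z_qwt = √(Z_0·R_L) = √(50 × 198) = √9900
λ = 0.77·c/f = 0.204 m, so l = λ/4 = 0.0511 m

Z_qwt ≈ 99.5 Ω; length ≈ 5.11 cm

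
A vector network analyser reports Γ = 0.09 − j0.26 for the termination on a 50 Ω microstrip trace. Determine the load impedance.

Z_L ≈ 51.6 − j29 Ω

Z_L = Z_0·(1 + Γ)/(1 − Γ) = 50·(1.09 − j0.26)/(0.91 + j0.26)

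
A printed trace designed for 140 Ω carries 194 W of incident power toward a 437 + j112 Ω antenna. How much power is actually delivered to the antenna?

P_delivered ≈ 137 W

|Γ| = |(297 + j112)/(577 + j112)| = 0.54
|Γ|² = 0.292
P_refl = |Γ|²·P_inc = 56.6 W, P_del = (1 − |Γ|²)·P_inc = 137 W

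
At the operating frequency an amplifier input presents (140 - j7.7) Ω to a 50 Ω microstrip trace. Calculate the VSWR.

VSWR ≈ 2.81

Γ = (Z_L − Z_0)/(Z_L + Z_0) = (90 − j7.7)/(190 − j7.7)
|Γ| = 90.3/190 = 0.475
VSWR = (1 + |Γ|)/(1 − |Γ|) = 1.48/0.525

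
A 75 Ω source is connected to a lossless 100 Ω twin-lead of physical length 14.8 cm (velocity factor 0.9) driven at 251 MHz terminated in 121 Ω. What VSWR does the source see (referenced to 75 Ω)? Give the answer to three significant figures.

VSWR ≈ 1.38

λ = v/f = 0.9·c / 251 MHz = 1.08 m
βl = 2π·l/λ = 2π × 0.138 = 49.5°
tan(βl) = 1.17
Z_in = Z_0·(Z_L + jZ_0·tanβl)/(Z_0 + jZ_L·tanβl) = 95.4 − j18.1 Ω
Γ_s = (Z_in − Z_s)/(Z_in + Z_s) = (20.4 − j18.1)/(170 − j18.1), |Γ_s| = 0.159
VSWR = (1 + |Γ_s|)/(1 − |Γ_s|)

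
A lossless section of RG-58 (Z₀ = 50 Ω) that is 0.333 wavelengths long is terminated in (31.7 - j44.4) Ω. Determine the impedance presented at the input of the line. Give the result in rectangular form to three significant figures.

βl = 2π × 0.333 = 120°
tan(βl) = tan(120°) = -1.74
Z_in = Z_0·(Z_L + jZ_0·tanβl)/(Z_0 + jZ_L·tanβl)
     = 50·(31.7 − j131)/(-27.3 − j55.2)

Z_in ≈ 84.3 + j70.4 Ω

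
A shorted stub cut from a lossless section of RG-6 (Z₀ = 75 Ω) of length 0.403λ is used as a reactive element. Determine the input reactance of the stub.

βl = 2π × 0.403 = 145°
tan(βl) = -0.698
For a shorted stub, Z_in = jZ_0·tan(βl)

X_in ≈ -52.4 Ω (capacitive)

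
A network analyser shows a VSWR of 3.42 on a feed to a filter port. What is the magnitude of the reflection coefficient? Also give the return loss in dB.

|Γ| = (S − 1)/(S + 1) = (3.42 − 1)/(3.42 + 1) = 2.42/4.42
RL = −20·log₁₀|Γ| = −20·log₁₀(0.548)

|Γ| ≈ 0.548; return loss ≈ 5.23 dB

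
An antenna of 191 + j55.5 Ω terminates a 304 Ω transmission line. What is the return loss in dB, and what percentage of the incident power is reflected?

RL ≈ 11.9 dB; 6.39% of incident power reflected

Γ = (-113 + j55.5)/(495 + j55.5), |Γ| = 0.253
RL = −20·log₁₀(0.253) = 11.9 dB
P_refl/P_inc = |Γ|² = 0.0639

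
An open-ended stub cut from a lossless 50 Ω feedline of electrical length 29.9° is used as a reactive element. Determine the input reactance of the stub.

tan(βl) = 0.575
For an open-ended stub, Z_in = −jZ_0·cot(βl) = −jZ_0/tan(βl)

X_in ≈ -87 Ω (capacitive)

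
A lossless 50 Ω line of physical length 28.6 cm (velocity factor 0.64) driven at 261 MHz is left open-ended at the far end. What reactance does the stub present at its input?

X_in ≈ 59.5 Ω (inductive)

λ = v/f = 0.64·c / 261 MHz = 0.736 m
βl = 2π·l/λ = 2π × 0.389 = 140°
tan(βl) = -0.84
For an open-ended stub, Z_in = −jZ_0·cot(βl) = −jZ_0/tan(βl)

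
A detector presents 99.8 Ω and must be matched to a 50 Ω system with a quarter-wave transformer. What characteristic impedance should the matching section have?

Z_qwt = √(Z_0·R_L) = √(50 × 99.8) = √4990

Z_qwt ≈ 70.6 Ω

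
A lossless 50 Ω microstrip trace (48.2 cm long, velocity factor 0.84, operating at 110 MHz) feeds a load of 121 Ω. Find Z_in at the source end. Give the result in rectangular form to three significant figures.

Z_in ≈ 21.8 − j10.4 Ω

λ = v/f = 0.84·c / 110 MHz = 2.29 m
βl = 2π·l/λ = 2π × 0.21 = 75.7°
tan(βl) = tan(75.7°) = 3.94
Z_in = Z_0·(Z_L + jZ_0·tanβl)/(Z_0 + jZ_L·tanβl)
     = 50·(121 + j197)/(50 + j476)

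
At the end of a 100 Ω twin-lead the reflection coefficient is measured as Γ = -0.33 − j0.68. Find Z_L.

Z_L ≈ 19.2 − j61 Ω

Z_L = Z_0·(1 + Γ)/(1 − Γ) = 100·(0.67 − j0.68)/(1.33 + j0.68)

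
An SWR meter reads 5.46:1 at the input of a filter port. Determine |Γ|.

|Γ| = (S − 1)/(S + 1) = (5.46 − 1)/(5.46 + 1) = 4.46/6.46

|Γ| ≈ 0.69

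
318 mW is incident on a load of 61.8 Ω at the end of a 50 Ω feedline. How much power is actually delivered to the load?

P_delivered ≈ 314 mW

Γ = (61.8 − 50)/(61.8 + 50) = 0.106
|Γ|² = 0.0111
P_refl = |Γ|²·P_inc = 3.54 mW, P_del = (1 − |Γ|²)·P_inc = 314 mW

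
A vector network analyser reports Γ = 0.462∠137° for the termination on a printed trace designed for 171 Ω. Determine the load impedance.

Z_L ≈ 71.2 + j57 Ω

Z_L = Z_0·(1 + Γ)/(1 − Γ) = 171·(0.662 + j0.315)/(1.34 − j0.315)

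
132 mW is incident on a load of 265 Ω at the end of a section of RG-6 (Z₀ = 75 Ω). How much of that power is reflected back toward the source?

P_reflected ≈ 41.2 mW

Γ = (265 − 75)/(265 + 75) = 0.559
|Γ|² = 0.312
P_refl = |Γ|²·P_inc = 41.2 mW, P_del = (1 − |Γ|²)·P_inc = 90.8 mW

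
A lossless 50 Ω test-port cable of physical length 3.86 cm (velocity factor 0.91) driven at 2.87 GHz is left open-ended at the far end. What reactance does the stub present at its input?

λ = v/f = 0.91·c / 2.87 GHz = 0.0951 m
βl = 2π·l/λ = 2π × 0.406 = 146°
tan(βl) = -0.672
For an open-ended stub, Z_in = −jZ_0·cot(βl) = −jZ_0/tan(βl)

X_in ≈ 74.4 Ω (inductive)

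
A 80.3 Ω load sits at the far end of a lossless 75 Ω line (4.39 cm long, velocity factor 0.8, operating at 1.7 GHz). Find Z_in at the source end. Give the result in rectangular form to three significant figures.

Z_in ≈ 71.3 + j3.38 Ω

λ = v/f = 0.8·c / 1.7 GHz = 0.141 m
βl = 2π·l/λ = 2π × 0.311 = 112°
tan(βl) = tan(112°) = -2.48
Z_in = Z_0·(Z_L + jZ_0·tanβl)/(Z_0 + jZ_L·tanβl)
     = 75·(80.3 − j186)/(75 − j199)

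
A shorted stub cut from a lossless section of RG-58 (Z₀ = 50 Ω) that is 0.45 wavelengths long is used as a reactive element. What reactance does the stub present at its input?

X_in ≈ -16.2 Ω (capacitive)

βl = 2π × 0.45 = 162°
tan(βl) = -0.325
For a shorted stub, Z_in = jZ_0·tan(βl)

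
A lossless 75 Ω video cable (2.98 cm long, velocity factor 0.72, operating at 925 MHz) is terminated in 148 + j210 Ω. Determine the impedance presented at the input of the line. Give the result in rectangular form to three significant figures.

Z_in ≈ 39.5 − j109 Ω

λ = v/f = 0.72·c / 925 MHz = 0.234 m
βl = 2π·l/λ = 2π × 0.128 = 45.9°
tan(βl) = tan(45.9°) = 1.03
Z_in = Z_0·(Z_L + jZ_0·tanβl)/(Z_0 + jZ_L·tanβl)
     = 75·(148 + j288)/(-142 + j153)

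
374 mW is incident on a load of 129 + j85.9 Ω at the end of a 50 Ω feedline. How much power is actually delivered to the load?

|Γ| = |(79 + j85.9)/(179 + j85.9)| = 0.588
|Γ|² = 0.346
P_refl = |Γ|²·P_inc = 129 mW, P_del = (1 − |Γ|²)·P_inc = 245 mW

P_delivered ≈ 245 mW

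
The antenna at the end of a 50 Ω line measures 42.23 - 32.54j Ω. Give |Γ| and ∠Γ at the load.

Γ = (Z_L − Z_0)/(Z_L + Z_0) = (-7.77 − j32.54)/(92.23 − j32.54)
|Γ| = 33.5/97.8 = 0.342

Γ ≈ 0.342 ∠ -84°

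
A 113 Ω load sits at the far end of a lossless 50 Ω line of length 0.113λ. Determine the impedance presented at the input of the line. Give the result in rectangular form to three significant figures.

βl = 2π × 0.113 = 40.7°
tan(βl) = tan(40.7°) = 0.86
Z_in = Z_0·(Z_L + jZ_0·tanβl)/(Z_0 + jZ_L·tanβl)
     = 50·(113 + j43)/(50 + j97.1)

Z_in ≈ 41.2 − j37 Ω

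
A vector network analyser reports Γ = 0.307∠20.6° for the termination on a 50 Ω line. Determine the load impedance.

Z_L = Z_0·(1 + Γ)/(1 − Γ) = 50·(1.29 + j0.108)/(0.713 − j0.108)

Z_L ≈ 87.2 + j20.8 Ω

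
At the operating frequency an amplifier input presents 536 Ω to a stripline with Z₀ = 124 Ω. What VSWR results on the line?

VSWR ≈ 4.32

Γ = (536 − 124)/(536 + 124) = 0.624
VSWR = (1 + 0.624)/(1 − 0.624)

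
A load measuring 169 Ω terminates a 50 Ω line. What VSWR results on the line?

VSWR ≈ 3.38

Γ = (169 − 50)/(169 + 50) = 0.543
VSWR = (1 + 0.543)/(1 − 0.543)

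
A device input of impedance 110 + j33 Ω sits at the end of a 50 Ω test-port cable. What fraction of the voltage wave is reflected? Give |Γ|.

Γ = (Z_L − Z_0)/(Z_L + Z_0) = (60 + j33)/(160 + j33)
|Γ| = 68.5/163

|Γ| ≈ 0.419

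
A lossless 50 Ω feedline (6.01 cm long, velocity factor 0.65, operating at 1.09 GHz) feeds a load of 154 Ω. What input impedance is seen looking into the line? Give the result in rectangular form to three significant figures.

λ = v/f = 0.65·c / 1.09 GHz = 0.179 m
βl = 2π·l/λ = 2π × 0.336 = 121°
tan(βl) = tan(121°) = -1.67
Z_in = Z_0·(Z_L + jZ_0·tanβl)/(Z_0 + jZ_L·tanβl)
     = 50·(154 − j83.4)/(50 − j257)

Z_in ≈ 21.3 + j25.8 Ω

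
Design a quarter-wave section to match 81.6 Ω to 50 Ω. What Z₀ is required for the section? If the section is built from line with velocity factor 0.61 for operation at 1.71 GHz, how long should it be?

Z_qwt ≈ 63.9 Ω; length ≈ 2.68 cm

Z_qwt = √(Z_0·R_L) = √(50 × 81.6) = √4080
λ = 0.61·c/f = 0.107 m, so l = λ/4 = 0.0268 m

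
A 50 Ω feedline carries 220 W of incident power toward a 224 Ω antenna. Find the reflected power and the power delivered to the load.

P_reflected ≈ 88.7 W; P_delivered ≈ 131 W

Γ = (224 − 50)/(224 + 50) = 0.635
|Γ|² = 0.403
P_refl = |Γ|²·P_inc = 88.7 W, P_del = (1 − |Γ|²)·P_inc = 131 W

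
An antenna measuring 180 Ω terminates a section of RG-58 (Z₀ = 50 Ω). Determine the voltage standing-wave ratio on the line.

VSWR ≈ 3.6

For a purely resistive load, VSWR = R_L/Z_0 or Z_0/R_L (whichever > 1) = 180/50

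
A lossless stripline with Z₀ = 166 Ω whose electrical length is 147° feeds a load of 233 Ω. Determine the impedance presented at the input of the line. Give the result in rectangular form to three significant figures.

tan(βl) = tan(147°) = -0.649
Z_in = Z_0·(Z_L + jZ_0·tanβl)/(Z_0 + jZ_L·tanβl)
     = 166·(233 − j108)/(166 − j151)

Z_in ≈ 181 + j57.1 Ω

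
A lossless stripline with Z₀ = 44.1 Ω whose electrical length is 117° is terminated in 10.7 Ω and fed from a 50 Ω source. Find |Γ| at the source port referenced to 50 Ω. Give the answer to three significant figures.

|Γ| ≈ 0.588

tan(βl) = -1.96
Z_in = Z_0·(Z_L + jZ_0·tanβl)/(Z_0 + jZ_L·tanβl) = 42.3 − j66.4 Ω
Γ_s = (Z_in − Z_s)/(Z_in + Z_s) = (-7.68 − j66.4)/(92.3 − j66.4), |Γ_s| = 0.588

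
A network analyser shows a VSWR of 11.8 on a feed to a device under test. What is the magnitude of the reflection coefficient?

|Γ| = (S − 1)/(S + 1) = (11.8 − 1)/(11.8 + 1) = 10.8/12.8

|Γ| ≈ 0.844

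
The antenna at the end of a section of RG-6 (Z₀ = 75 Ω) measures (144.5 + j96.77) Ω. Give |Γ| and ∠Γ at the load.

Γ = (Z_L − Z_0)/(Z_L + Z_0) = (69.5 + j96.77)/(219.5 + j96.77)
|Γ| = 119/240 = 0.497

Γ ≈ 0.497 ∠ 30.5°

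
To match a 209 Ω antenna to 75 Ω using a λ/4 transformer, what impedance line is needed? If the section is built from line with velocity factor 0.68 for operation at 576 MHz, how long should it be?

Z_qwt ≈ 125 Ω; length ≈ 8.85 cm

Z_qwt = √(Z_0·R_L) = √(75 × 209) = √15680
λ = 0.68·c/f = 0.354 m, so l = λ/4 = 0.0885 m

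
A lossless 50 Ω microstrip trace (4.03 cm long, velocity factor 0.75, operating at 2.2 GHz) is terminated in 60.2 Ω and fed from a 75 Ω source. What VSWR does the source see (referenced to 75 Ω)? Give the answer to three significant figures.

λ = v/f = 0.75·c / 2.2 GHz = 0.102 m
βl = 2π·l/λ = 2π × 0.394 = 142°
tan(βl) = -0.785
Z_in = Z_0·(Z_L + jZ_0·tanβl)/(Z_0 + jZ_L·tanβl) = 51.4 + j9.32 Ω
Γ_s = (Z_in − Z_s)/(Z_in + Z_s) = (-23.6 + j9.32)/(126 + j9.32), |Γ_s| = 0.2
VSWR = (1 + |Γ_s|)/(1 − |Γ_s|)

VSWR ≈ 1.5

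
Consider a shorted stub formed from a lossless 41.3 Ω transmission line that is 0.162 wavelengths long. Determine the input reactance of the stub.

βl = 2π × 0.162 = 58.3°
tan(βl) = 1.62
For a shorted stub, Z_in = jZ_0·tan(βl)

X_in ≈ 66.9 Ω (inductive)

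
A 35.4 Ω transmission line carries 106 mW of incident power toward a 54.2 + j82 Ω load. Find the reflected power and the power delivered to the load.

|Γ| = |(18.8 + j82)/(89.6 + j82)| = 0.693
|Γ|² = 0.48
P_refl = |Γ|²·P_inc = 50.9 mW, P_del = (1 − |Γ|²)·P_inc = 55.1 mW

P_reflected ≈ 50.9 mW; P_delivered ≈ 55.1 mW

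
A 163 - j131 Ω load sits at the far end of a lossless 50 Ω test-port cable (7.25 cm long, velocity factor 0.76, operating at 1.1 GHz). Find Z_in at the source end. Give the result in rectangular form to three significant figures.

Z_in ≈ 17.5 + j46.4 Ω

λ = v/f = 0.76·c / 1.1 GHz = 0.207 m
βl = 2π·l/λ = 2π × 0.35 = 126°
tan(βl) = tan(126°) = -1.38
Z_in = Z_0·(Z_L + jZ_0·tanβl)/(Z_0 + jZ_L·tanβl)
     = 50·(163 − j200)/(-131 − j225)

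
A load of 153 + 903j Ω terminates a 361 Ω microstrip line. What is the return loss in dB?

RL ≈ 0.994 dB

Γ = (-208 + j903)/(514 + j903), |Γ| = 0.892
RL = −20·log₁₀|Γ| = −20·log₁₀(0.892)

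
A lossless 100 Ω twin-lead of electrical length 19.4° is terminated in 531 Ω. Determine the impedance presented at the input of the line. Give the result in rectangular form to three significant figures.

tan(βl) = tan(19.4°) = 0.352
Z_in = Z_0·(Z_L + jZ_0·tanβl)/(Z_0 + jZ_L·tanβl)
     = 100·(531 + j35.2)/(100 + j187)

Z_in ≈ 133 − j213 Ω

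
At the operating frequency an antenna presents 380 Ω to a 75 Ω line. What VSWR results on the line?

Γ = (380 − 75)/(380 + 75) = 0.67
VSWR = (1 + 0.67)/(1 − 0.67)

VSWR ≈ 5.07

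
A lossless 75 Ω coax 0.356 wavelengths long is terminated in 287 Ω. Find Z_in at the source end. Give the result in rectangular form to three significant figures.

Z_in ≈ 30.4 + j52.7 Ω

βl = 2π × 0.356 = 128°
tan(βl) = tan(128°) = -1.27
Z_in = Z_0·(Z_L + jZ_0·tanβl)/(Z_0 + jZ_L·tanβl)
     = 75·(287 − j95.4)/(75 − j365)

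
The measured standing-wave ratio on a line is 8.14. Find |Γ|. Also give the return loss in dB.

|Γ| = (S − 1)/(S + 1) = (8.14 − 1)/(8.14 + 1) = 7.14/9.14
RL = −20·log₁₀|Γ| = −20·log₁₀(0.781)

|Γ| ≈ 0.781; return loss ≈ 2.14 dB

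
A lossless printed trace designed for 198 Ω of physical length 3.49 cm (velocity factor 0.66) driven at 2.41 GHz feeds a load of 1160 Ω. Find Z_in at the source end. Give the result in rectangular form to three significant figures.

Z_in ≈ 147 + j338 Ω

λ = v/f = 0.66·c / 2.41 GHz = 0.0822 m
βl = 2π·l/λ = 2π × 0.425 = 153°
tan(βl) = tan(153°) = -0.511
Z_in = Z_0·(Z_L + jZ_0·tanβl)/(Z_0 + jZ_L·tanβl)
     = 198·(1160 − j101)/(198 − j593)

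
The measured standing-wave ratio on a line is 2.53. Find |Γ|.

|Γ| = (S − 1)/(S + 1) = (2.53 − 1)/(2.53 + 1) = 1.53/3.53

|Γ| ≈ 0.433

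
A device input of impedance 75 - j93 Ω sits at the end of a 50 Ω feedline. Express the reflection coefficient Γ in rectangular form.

Γ ≈ 0.485 − j0.383

Γ = (Z_L − Z_0)/(Z_L + Z_0) = (25 − j93)/(125 − j93)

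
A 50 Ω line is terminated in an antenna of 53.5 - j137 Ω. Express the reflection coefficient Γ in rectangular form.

Γ ≈ 0.649 − j0.465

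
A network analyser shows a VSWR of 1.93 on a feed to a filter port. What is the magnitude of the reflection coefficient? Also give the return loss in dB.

|Γ| = (S − 1)/(S + 1) = (1.93 − 1)/(1.93 + 1) = 0.93/2.93
RL = −20·log₁₀|Γ| = −20·log₁₀(0.317)

|Γ| ≈ 0.317; return loss ≈ 9.97 dB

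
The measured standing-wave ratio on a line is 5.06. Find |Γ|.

|Γ| = (S − 1)/(S + 1) = (5.06 − 1)/(5.06 + 1) = 4.06/6.06

|Γ| ≈ 0.67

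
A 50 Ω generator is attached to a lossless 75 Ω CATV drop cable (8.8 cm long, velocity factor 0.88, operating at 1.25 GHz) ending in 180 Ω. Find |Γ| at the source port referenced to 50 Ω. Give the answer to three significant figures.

λ = v/f = 0.88·c / 1.25 GHz = 0.211 m
βl = 2π·l/λ = 2π × 0.417 = 150°
tan(βl) = -0.577
Z_in = Z_0·(Z_L + jZ_0·tanβl)/(Z_0 + jZ_L·tanβl) = 82.2 + j70.6 Ω
Γ_s = (Z_in − Z_s)/(Z_in + Z_s) = (32.2 + j70.6)/(132 + j70.6), |Γ_s| = 0.518

|Γ| ≈ 0.518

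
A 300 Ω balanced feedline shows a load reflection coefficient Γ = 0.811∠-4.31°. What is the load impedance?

Z_L ≈ 2550 − j907 Ω

Z_L = Z_0·(1 + Γ)/(1 − Γ) = 300·(1.81 − j0.0609)/(0.191 + j0.0609)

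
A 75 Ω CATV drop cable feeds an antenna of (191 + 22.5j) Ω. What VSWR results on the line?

Γ = (Z_L − Z_0)/(Z_L + Z_0) = (116 + j22.5)/(266 + j22.5)
|Γ| = 118/267 = 0.443
VSWR = (1 + |Γ|)/(1 − |Γ|) = 1.44/0.557

VSWR ≈ 2.59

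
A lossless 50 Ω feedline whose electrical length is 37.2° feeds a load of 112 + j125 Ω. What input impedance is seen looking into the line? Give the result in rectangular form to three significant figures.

tan(βl) = tan(37.2°) = 0.759
Z_in = Z_0·(Z_L + jZ_0·tanβl)/(Z_0 + jZ_L·tanβl)
     = 50·(112 + j163)/(-44.9 + j85)

Z_in ≈ 47.8 − j91.1 Ω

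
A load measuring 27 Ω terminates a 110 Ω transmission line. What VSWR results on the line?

VSWR ≈ 4.07

For a purely resistive load, VSWR = R_L/Z_0 or Z_0/R_L (whichever > 1) = 110/27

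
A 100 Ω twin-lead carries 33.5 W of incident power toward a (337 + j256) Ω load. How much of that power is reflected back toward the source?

P_reflected ≈ 15.9 W

|Γ| = |(237 + j256)/(437 + j256)| = 0.689
|Γ|² = 0.474
P_refl = |Γ|²·P_inc = 15.9 W, P_del = (1 − |Γ|²)·P_inc = 17.6 W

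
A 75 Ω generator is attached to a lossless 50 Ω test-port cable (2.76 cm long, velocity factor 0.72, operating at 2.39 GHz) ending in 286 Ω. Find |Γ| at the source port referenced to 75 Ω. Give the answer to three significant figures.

λ = v/f = 0.72·c / 2.39 GHz = 0.0904 m
βl = 2π·l/λ = 2π × 0.305 = 110°
tan(βl) = -2.76
Z_in = Z_0·(Z_L + jZ_0·tanβl)/(Z_0 + jZ_L·tanβl) = 9.85 + j17.5 Ω
Γ_s = (Z_in − Z_s)/(Z_in + Z_s) = (-65.1 + j17.5)/(84.9 + j17.5), |Γ_s| = 0.779

|Γ| ≈ 0.779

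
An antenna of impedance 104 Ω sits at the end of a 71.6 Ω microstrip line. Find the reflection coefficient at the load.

Γ = (Z_L − Z_0)/(Z_L + Z_0) = (104 − 71.6)/(104 + 71.6) = 32.4/175.6

Γ = 0.185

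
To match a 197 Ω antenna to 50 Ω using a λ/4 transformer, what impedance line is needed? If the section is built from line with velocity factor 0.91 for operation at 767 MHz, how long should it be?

Z_qwt ≈ 99.2 Ω; length ≈ 8.9 cm

Z_qwt = √(Z_0·R_L) = √(50 × 197) = √9850
λ = 0.91·c/f = 0.356 m, so l = λ/4 = 0.089 m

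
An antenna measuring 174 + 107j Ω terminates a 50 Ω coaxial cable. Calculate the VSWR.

VSWR ≈ 4.88

Γ = (Z_L − Z_0)/(Z_L + Z_0) = (124 + j107)/(224 + j107)
|Γ| = 164/248 = 0.66
VSWR = (1 + |Γ|)/(1 − |Γ|) = 1.66/0.34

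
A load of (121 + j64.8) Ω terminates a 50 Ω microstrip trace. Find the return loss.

RL ≈ 5.59 dB

Γ = (71 + j64.8)/(171 + j64.8), |Γ| = 0.526
RL = −20·log₁₀|Γ| = −20·log₁₀(0.526)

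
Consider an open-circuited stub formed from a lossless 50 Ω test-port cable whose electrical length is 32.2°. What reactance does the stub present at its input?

X_in ≈ -79.4 Ω (capacitive)

tan(βl) = 0.63
For an open-circuited stub, Z_in = −jZ_0·cot(βl) = −jZ_0/tan(βl)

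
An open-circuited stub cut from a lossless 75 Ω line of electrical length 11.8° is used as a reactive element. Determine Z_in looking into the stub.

Z_in ≈ −j359 Ω

tan(βl) = 0.209
For an open-circuited stub, Z_in = −jZ_0·cot(βl) = −jZ_0/tan(βl)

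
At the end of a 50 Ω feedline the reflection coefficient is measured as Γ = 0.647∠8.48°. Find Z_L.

Z_L = Z_0·(1 + Γ)/(1 − Γ) = 50·(1.64 + j0.0954)/(0.36 − j0.0954)

Z_L ≈ 210 + j68.8 Ω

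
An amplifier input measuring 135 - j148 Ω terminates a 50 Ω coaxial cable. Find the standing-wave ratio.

Γ = (Z_L − Z_0)/(Z_L + Z_0) = (85 − j148)/(185 − j148)
|Γ| = 171/237 = 0.72
VSWR = (1 + |Γ|)/(1 − |Γ|) = 1.72/0.28

VSWR ≈ 6.15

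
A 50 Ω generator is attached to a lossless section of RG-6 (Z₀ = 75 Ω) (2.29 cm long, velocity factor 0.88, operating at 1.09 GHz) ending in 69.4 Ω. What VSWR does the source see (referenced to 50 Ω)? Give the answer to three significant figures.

λ = v/f = 0.88·c / 1.09 GHz = 0.242 m
βl = 2π·l/λ = 2π × 0.0945 = 34°
tan(βl) = 0.675
Z_in = Z_0·(Z_L + jZ_0·tanβl)/(Z_0 + jZ_L·tanβl) = 72.7 + j5.24 Ω
Γ_s = (Z_in − Z_s)/(Z_in + Z_s) = (22.7 + j5.24)/(123 + j5.24), |Γ_s| = 0.19
VSWR = (1 + |Γ_s|)/(1 − |Γ_s|)

VSWR ≈ 1.47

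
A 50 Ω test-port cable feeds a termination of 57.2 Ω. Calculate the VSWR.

VSWR ≈ 1.14

Γ = (57.2 − 50)/(57.2 + 50) = 0.0672
VSWR = (1 + 0.0672)/(1 − 0.0672)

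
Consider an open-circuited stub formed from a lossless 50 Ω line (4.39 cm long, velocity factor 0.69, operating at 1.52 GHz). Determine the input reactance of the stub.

X_in ≈ 24.4 Ω (inductive)

λ = v/f = 0.69·c / 1.52 GHz = 0.136 m
βl = 2π·l/λ = 2π × 0.322 = 116°
tan(βl) = -2.05
For an open-circuited stub, Z_in = −jZ_0·cot(βl) = −jZ_0/tan(βl)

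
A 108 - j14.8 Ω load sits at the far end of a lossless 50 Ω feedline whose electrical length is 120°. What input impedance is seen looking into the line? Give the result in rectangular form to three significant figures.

tan(βl) = tan(120°) = -1.73
Z_in = Z_0·(Z_L + jZ_0·tanβl)/(Z_0 + jZ_L·tanβl)
     = 50·(108 − j101)/(24.4 − j187)

Z_in ≈ 30.3 + j24.9 Ω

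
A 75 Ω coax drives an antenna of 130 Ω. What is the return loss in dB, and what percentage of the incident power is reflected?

Γ = (130 − 75)/(130 + 75) = 0.268
RL = −20·log₁₀(0.268) = 11.4 dB
P_refl/P_inc = |Γ|² = 0.072

RL ≈ 11.4 dB; 7.2% of incident power reflected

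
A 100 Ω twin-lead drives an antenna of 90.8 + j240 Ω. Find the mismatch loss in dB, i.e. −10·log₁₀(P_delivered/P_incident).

Γ = (-9.2 + j240)/(190.8 + j240), |Γ| = 0.783
|Γ|² = 0.614, so P_del/P_inc = 1 − |Γ|² = 0.386
ML = −10·log₁₀(1 − |Γ|²)

mismatch loss ≈ 4.13 dB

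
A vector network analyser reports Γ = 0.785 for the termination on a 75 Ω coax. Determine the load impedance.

Z_L ≈ 623 Ω

Z_L = Z_0·(1 + Γ)/(1 − Γ) = 75·(1.79)/(0.215)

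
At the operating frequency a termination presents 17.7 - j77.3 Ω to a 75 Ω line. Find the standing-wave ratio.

VSWR ≈ 8.86

Γ = (Z_L − Z_0)/(Z_L + Z_0) = (-57.3 − j77.3)/(92.7 − j77.3)
|Γ| = 96.2/121 = 0.797
VSWR = (1 + |Γ|)/(1 − |Γ|) = 1.8/0.203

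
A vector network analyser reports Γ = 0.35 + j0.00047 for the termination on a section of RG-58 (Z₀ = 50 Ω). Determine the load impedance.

Z_L = Z_0·(1 + Γ)/(1 − Γ) = 50·(1.35 + j0.00047)/(0.65 − j0.00047)

Z_L ≈ 104 + j0.111 Ω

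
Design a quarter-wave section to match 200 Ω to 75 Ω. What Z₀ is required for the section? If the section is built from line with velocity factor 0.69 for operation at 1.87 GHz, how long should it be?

Z_qwt = √(Z_0·R_L) = √(75 × 200) = √15000
λ = 0.69·c/f = 0.111 m, so l = λ/4 = 0.0277 m

Z_qwt ≈ 122 Ω; length ≈ 2.77 cm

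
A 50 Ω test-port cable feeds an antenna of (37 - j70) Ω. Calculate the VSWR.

Γ = (Z_L − Z_0)/(Z_L + Z_0) = (-13 − j70)/(87 − j70)
|Γ| = 71.2/112 = 0.638
VSWR = (1 + |Γ|)/(1 − |Γ|) = 1.64/0.362

VSWR ≈ 4.52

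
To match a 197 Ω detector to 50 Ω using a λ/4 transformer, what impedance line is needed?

Z_qwt = √(Z_0·R_L) = √(50 × 197) = √9850

Z_qwt ≈ 99.2 Ω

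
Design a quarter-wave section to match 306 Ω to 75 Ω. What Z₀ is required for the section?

Z_qwt = √(Z_0·R_L) = √(75 × 306) = √22950

Z_qwt ≈ 151 Ω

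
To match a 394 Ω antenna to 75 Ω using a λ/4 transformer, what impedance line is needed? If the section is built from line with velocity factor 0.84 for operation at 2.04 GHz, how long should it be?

Z_qwt = √(Z_0·R_L) = √(75 × 394) = √29550
λ = 0.84·c/f = 0.124 m, so l = λ/4 = 0.0309 m

Z_qwt ≈ 172 Ω; length ≈ 3.09 cm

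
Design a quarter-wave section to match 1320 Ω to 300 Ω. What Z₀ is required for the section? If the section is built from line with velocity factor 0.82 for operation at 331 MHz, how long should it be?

Z_qwt ≈ 629 Ω; length ≈ 18.6 cm

Z_qwt = √(Z_0·R_L) = √(300 × 1320) = √396000
λ = 0.82·c/f = 0.743 m, so l = λ/4 = 0.186 m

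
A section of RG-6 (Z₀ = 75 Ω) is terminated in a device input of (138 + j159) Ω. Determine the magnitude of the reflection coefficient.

|Γ| ≈ 0.643

Γ = (Z_L − Z_0)/(Z_L + Z_0) = (63 + j159)/(213 + j159)
|Γ| = 171/266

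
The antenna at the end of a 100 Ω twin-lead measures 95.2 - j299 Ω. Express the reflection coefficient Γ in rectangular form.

Γ ≈ 0.694 − j0.469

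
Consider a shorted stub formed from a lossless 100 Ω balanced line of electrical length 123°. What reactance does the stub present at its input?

tan(βl) = -1.54
For a shorted stub, Z_in = jZ_0·tan(βl)

X_in ≈ -154 Ω (capacitive)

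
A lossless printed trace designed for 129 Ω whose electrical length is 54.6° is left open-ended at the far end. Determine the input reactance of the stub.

X_in ≈ -91.7 Ω (capacitive)

tan(βl) = 1.41
For an open-ended stub, Z_in = −jZ_0·cot(βl) = −jZ_0/tan(βl)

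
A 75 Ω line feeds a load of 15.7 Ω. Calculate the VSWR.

VSWR ≈ 4.78

Γ = (15.7 − 75)/(15.7 + 75) = -0.654
VSWR = (1 + 0.654)/(1 − 0.654)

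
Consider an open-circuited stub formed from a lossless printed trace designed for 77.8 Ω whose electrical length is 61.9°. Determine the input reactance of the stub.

X_in ≈ -41.5 Ω (capacitive)

tan(βl) = 1.87
For an open-circuited stub, Z_in = −jZ_0·cot(βl) = −jZ_0/tan(βl)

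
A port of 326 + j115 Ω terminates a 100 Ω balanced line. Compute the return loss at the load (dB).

RL ≈ 4.81 dB

Γ = (226 + j115)/(426 + j115), |Γ| = 0.575
RL = −20·log₁₀|Γ| = −20·log₁₀(0.575)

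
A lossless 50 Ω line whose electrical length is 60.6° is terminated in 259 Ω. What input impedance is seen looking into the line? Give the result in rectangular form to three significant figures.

tan(βl) = tan(60.6°) = 1.77
Z_in = Z_0·(Z_L + jZ_0·tanβl)/(Z_0 + jZ_L·tanβl)
     = 50·(259 + j88.7)/(50 + j460)

Z_in ≈ 12.6 − j26.8 Ω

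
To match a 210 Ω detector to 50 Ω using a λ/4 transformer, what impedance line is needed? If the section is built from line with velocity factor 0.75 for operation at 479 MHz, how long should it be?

Z_qwt ≈ 102 Ω; length ≈ 11.7 cm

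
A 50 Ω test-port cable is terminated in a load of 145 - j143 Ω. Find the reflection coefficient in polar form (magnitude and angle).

Γ = (Z_L − Z_0)/(Z_L + Z_0) = (95 − j143)/(195 − j143)
|Γ| = 172/242 = 0.71

Γ ≈ 0.71 ∠ -20.1°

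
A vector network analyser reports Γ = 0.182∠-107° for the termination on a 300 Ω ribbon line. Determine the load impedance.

Z_L ≈ 255 − j91.6 Ω

Z_L = Z_0·(1 + Γ)/(1 − Γ) = 300·(0.947 − j0.174)/(1.05 + j0.174)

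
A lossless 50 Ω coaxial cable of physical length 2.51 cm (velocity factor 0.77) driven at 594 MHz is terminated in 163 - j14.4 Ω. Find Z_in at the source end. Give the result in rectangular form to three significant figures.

Z_in ≈ 59.9 − j68.4 Ω

λ = v/f = 0.77·c / 594 MHz = 0.389 m
βl = 2π·l/λ = 2π × 0.0645 = 23.2°
tan(βl) = tan(23.2°) = 0.429
Z_in = Z_0·(Z_L + jZ_0·tanβl)/(Z_0 + jZ_L·tanβl)
     = 50·(163 + j7.07)/(56.2 + j70)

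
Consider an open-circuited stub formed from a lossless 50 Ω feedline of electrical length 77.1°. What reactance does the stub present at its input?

X_in ≈ -11.5 Ω (capacitive)

tan(βl) = 4.37
For an open-circuited stub, Z_in = −jZ_0·cot(βl) = −jZ_0/tan(βl)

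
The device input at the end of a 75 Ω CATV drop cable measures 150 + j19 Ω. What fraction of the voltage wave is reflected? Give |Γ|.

Γ = (Z_L − Z_0)/(Z_L + Z_0) = (75 + j19)/(225 + j19)
|Γ| = 77.4/226

|Γ| ≈ 0.343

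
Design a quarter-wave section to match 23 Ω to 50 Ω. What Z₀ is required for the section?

Z_qwt = √(Z_0·R_L) = √(50 × 23) = √1150

Z_qwt ≈ 33.9 Ω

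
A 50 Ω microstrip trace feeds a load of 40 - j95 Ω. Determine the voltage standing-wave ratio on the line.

VSWR ≈ 6.41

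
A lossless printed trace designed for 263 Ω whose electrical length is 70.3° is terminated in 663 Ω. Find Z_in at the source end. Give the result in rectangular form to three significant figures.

Z_in ≈ 115 − j77.8 Ω

tan(βl) = tan(70.3°) = 2.79
Z_in = Z_0·(Z_L + jZ_0·tanβl)/(Z_0 + jZ_L·tanβl)
     = 263·(663 + j735)/(263 + j1850)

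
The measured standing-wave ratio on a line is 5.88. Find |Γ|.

|Γ| = (S − 1)/(S + 1) = (5.88 − 1)/(5.88 + 1) = 4.88/6.88

|Γ| ≈ 0.709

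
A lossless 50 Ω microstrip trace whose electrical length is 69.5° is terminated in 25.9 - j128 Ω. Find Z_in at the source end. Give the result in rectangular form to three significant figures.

tan(βl) = tan(69.5°) = 2.67
Z_in = Z_0·(Z_L + jZ_0·tanβl)/(Z_0 + jZ_L·tanβl)
     = 50·(25.9 + j5.73)/(392 + j69.3)

Z_in ≈ 3.33 + j0.143 Ω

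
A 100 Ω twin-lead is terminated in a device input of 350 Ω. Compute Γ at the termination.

Γ = 0.556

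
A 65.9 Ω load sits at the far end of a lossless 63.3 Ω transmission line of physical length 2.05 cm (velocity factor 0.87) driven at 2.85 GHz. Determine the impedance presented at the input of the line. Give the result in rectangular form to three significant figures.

λ = v/f = 0.87·c / 2.85 GHz = 0.0916 m
βl = 2π·l/λ = 2π × 0.224 = 80.6°
tan(βl) = tan(80.6°) = 6.03
Z_in = Z_0·(Z_L + jZ_0·tanβl)/(Z_0 + jZ_L·tanβl)
     = 63.3·(65.9 + j382)/(63.3 + j397)

Z_in ≈ 60.9 − j0.792 Ω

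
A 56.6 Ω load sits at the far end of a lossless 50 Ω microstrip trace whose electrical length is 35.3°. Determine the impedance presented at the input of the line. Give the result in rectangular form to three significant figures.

tan(βl) = tan(35.3°) = 0.708
Z_in = Z_0·(Z_L + jZ_0·tanβl)/(Z_0 + jZ_L·tanβl)
     = 50·(56.6 + j35.4)/(50 + j40.1)

Z_in ≈ 51.7 − j6.07 Ω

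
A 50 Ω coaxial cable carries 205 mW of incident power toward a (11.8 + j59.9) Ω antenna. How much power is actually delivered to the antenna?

P_delivered ≈ 65.3 mW

|Γ| = |(-38.2 + j59.9)/(61.8 + j59.9)| = 0.825
|Γ|² = 0.681
P_refl = |Γ|²·P_inc = 140 mW, P_del = (1 − |Γ|²)·P_inc = 65.3 mW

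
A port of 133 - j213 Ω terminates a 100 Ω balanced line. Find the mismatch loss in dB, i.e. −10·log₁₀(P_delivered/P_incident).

mismatch loss ≈ 2.73 dB

Γ = (33 − j213)/(233 − j213), |Γ| = 0.683
|Γ|² = 0.466, so P_del/P_inc = 1 − |Γ|² = 0.534
ML = −10·log₁₀(1 − |Γ|²)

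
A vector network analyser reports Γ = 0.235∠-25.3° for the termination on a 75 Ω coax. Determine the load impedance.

Z_L ≈ 112 − j23.9 Ω

Z_L = Z_0·(1 + Γ)/(1 − Γ) = 75·(1.21 − j0.1)/(0.788 + j0.1)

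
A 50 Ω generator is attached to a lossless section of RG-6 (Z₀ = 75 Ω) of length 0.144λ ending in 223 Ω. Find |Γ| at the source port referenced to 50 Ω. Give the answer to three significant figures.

|Γ| ≈ 0.499

βl = 2π × 0.144 = 51.8°
tan(βl) = 1.27
Z_in = Z_0·(Z_L + jZ_0·tanβl)/(Z_0 + jZ_L·tanβl) = 38.1 − j48.9 Ω
Γ_s = (Z_in − Z_s)/(Z_in + Z_s) = (-11.9 − j48.9)/(88.1 − j48.9), |Γ_s| = 0.499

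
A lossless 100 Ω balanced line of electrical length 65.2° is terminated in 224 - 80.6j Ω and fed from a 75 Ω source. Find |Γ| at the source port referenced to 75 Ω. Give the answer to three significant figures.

|Γ| ≈ 0.347

tan(βl) = 2.16
Z_in = Z_0·(Z_L + jZ_0·tanβl)/(Z_0 + jZ_L·tanβl) = 41 − j23 Ω
Γ_s = (Z_in − Z_s)/(Z_in + Z_s) = (-34 − j23)/(116 − j23), |Γ_s| = 0.347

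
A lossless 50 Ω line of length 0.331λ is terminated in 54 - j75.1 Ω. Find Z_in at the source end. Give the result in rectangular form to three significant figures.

Z_in ≈ 34.4 + j58 Ω

βl = 2π × 0.331 = 119°
tan(βl) = tan(119°) = -1.79
Z_in = Z_0·(Z_L + jZ_0·tanβl)/(Z_0 + jZ_L·tanβl)
     = 50·(54 − j165)/(-84.6 − j96.8)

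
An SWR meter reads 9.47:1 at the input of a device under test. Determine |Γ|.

|Γ| = (S − 1)/(S + 1) = (9.47 − 1)/(9.47 + 1) = 8.47/10.5

|Γ| ≈ 0.809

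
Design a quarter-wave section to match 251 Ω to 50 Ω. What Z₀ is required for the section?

Z_qwt ≈ 112 Ω

Z_qwt = √(Z_0·R_L) = √(50 × 251) = √12550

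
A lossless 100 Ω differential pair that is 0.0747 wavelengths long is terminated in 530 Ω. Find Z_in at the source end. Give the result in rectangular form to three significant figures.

βl = 2π × 0.0747 = 26.9°
tan(βl) = tan(26.9°) = 0.507
Z_in = Z_0·(Z_L + jZ_0·tanβl)/(Z_0 + jZ_L·tanβl)
     = 100·(530 + j50.7)/(100 + j269)

Z_in ≈ 81 − j167 Ω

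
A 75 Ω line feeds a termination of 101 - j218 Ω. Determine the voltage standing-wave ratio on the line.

VSWR ≈ 8.24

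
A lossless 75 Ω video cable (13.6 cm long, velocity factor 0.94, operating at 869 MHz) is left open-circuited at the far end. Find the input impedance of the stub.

Z_in ≈ +j135 Ω

λ = v/f = 0.94·c / 869 MHz = 0.325 m
βl = 2π·l/λ = 2π × 0.419 = 151°
tan(βl) = -0.557
For an open-circuited stub, Z_in = −jZ_0·cot(βl) = −jZ_0/tan(βl)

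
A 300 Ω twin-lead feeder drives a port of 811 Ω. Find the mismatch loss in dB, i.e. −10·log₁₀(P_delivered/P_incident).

mismatch loss ≈ 1.03 dB

Γ = (811 − 300)/(811 + 300) = 0.46
|Γ|² = 0.212, so P_del/P_inc = 1 − |Γ|² = 0.788
ML = −10·log₁₀(1 − |Γ|²)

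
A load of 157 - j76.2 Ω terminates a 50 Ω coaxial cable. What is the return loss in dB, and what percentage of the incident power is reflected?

Γ = (107 − j76.2)/(207 − j76.2), |Γ| = 0.596
RL = −20·log₁₀(0.596) = 4.5 dB
P_refl/P_inc = |Γ|² = 0.355

RL ≈ 4.5 dB; 35.5% of incident power reflected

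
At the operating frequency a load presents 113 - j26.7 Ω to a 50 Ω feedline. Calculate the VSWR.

VSWR ≈ 2.41

Γ = (Z_L − Z_0)/(Z_L + Z_0) = (63 − j26.7)/(163 − j26.7)
|Γ| = 68.4/165 = 0.414
VSWR = (1 + |Γ|)/(1 − |Γ|) = 1.41/0.586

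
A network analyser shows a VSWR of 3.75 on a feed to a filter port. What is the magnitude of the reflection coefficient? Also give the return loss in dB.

|Γ| = (S − 1)/(S + 1) = (3.75 − 1)/(3.75 + 1) = 2.75/4.75
RL = −20·log₁₀|Γ| = −20·log₁₀(0.579)

|Γ| ≈ 0.579; return loss ≈ 4.75 dB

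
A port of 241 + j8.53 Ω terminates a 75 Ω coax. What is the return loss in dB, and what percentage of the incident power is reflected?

Γ = (166 + j8.53)/(316 + j8.53), |Γ| = 0.526
RL = −20·log₁₀(0.526) = 5.58 dB
P_refl/P_inc = |Γ|² = 0.276

RL ≈ 5.58 dB; 27.6% of incident power reflected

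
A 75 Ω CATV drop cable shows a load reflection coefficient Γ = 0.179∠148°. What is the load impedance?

Z_L ≈ 54.4 + j10.7 Ω

Z_L = Z_0·(1 + Γ)/(1 − Γ) = 75·(0.848 + j0.0949)/(1.15 − j0.0949)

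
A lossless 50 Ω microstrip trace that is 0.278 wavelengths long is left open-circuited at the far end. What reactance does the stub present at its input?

βl = 2π × 0.278 = 100°
tan(βl) = -5.63
For an open-circuited stub, Z_in = −jZ_0·cot(βl) = −jZ_0/tan(βl)

X_in ≈ 8.89 Ω (inductive)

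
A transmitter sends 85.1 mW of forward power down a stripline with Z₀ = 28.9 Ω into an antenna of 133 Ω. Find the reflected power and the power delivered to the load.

Γ = (133 − 28.9)/(133 + 28.9) = 0.643
|Γ|² = 0.413
P_refl = |Γ|²·P_inc = 35.2 mW, P_del = (1 − |Γ|²)·P_inc = 49.9 mW

P_reflected ≈ 35.2 mW; P_delivered ≈ 49.9 mW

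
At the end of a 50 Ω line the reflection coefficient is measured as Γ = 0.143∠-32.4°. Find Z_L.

Z_L ≈ 62.9 − j9.84 Ω

Z_L = Z_0·(1 + Γ)/(1 − Γ) = 50·(1.12 − j0.0766)/(0.879 + j0.0766)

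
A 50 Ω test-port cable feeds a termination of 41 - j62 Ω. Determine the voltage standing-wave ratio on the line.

VSWR ≈ 3.64

Γ = (Z_L − Z_0)/(Z_L + Z_0) = (-9 − j62)/(91 − j62)
|Γ| = 62.6/110 = 0.569
VSWR = (1 + |Γ|)/(1 − |Γ|) = 1.57/0.431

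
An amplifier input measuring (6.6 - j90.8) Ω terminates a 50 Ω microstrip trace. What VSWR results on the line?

Γ = (Z_L − Z_0)/(Z_L + Z_0) = (-43.4 − j90.8)/(56.6 − j90.8)
|Γ| = 101/107 = 0.941
VSWR = (1 + |Γ|)/(1 − |Γ|) = 1.94/0.0594

VSWR ≈ 32.7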